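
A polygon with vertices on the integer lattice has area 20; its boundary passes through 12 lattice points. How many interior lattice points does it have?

15

From Pick's theorem, I = A − B/2 + 1 = 20 − 12/2 + 1 = 15.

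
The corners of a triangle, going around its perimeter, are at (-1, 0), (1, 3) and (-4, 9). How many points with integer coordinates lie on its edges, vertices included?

Summing gcd(|Δx|,|Δy|) over the edges gives the boundary count: gcd(2,3) + gcd(5,6) + gcd(3,9) = 1+1+3 = 5.

5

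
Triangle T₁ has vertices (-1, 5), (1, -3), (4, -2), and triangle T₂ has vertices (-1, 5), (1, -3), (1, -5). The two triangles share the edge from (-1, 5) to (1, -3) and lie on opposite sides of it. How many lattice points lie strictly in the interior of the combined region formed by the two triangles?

13

The union is the simple quadrilateral with vertices (-1, 5), (4, -2), (1, -3), (1, -5) in order.
By the shoelace formula, twice the signed area is |((-1)·(-2) − 4·5) + (4·(-3) − 1·(-2)) + (1·(-5) − 1·(-3)) + (1·5 − (-1)·(-5))| = 30, so the area is 15.
Summing gcd(|Δx|,|Δy|) over the edges gives the boundary count: gcd(5,7) + gcd(3,1) + gcd(0,2) + gcd(2,10) = 1+1+2+2 = 6.
By Pick's theorem I = A − B/2 + 1 = 15 − 6/2 + 1 = 13.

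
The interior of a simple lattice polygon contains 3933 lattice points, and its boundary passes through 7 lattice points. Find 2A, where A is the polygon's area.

Pick's theorem states A = I + B/2 − 1, so A = 3933 + 7/2 − 1 = 7871/2.
Hence 2A = 7871.

7871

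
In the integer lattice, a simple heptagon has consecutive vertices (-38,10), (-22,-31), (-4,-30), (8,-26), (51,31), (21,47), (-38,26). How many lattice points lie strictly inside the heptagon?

4257

Using the shoelace formula, 2A = |[(-38)·(-31) − (-22)·10] + [(-22)·(-30) − (-4)·(-31)] + [(-4)·(-26) − 8·(-30)] + [8·31 − 51·(-26)] + [51·47 − 21·31] + [21·26 − (-38)·47] + [(-38)·10 − (-38)·26]| = 8538, so the area is 4269.
Summing gcd(|Δx|,|Δy|) over the edges gives the boundary count: gcd(16,41) + gcd(18,1) + gcd(12,4) + gcd(43,57) + gcd(30,16) + gcd(59,21) + gcd(0,16) = 1+1+4+1+2+1+16 = 26.
Pick's theorem gives I = A − B/2 + 1 = 4269 − 26/2 + 1 = 4257.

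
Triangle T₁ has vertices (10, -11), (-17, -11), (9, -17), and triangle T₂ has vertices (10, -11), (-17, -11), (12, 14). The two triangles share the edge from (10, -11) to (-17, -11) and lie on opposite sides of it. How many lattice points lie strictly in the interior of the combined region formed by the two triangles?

The union is the simple quadrilateral with vertices (10, -11), (9, -17), (-17, -11), (12, 14) in order.
Using the shoelace formula, 2A = |[10·(-17) − 9·(-11)] + [9·(-11) − (-17)·(-17)] + [(-17)·14 − 12·(-11)] + [12·(-11) − 10·14]| = 837, so the area is 837/2.
Along each edge there are gcd(|Δx|,|Δy|)+1 lattice points, so counting each shared vertex once the boundary has gcd(1,6) + gcd(26,6) + gcd(29,25) + gcd(2,25) = 1+2+1+1 = 5.
By Pick's theorem I = A − B/2 + 1 = 837/2 − 5/2 + 1 = 417.

417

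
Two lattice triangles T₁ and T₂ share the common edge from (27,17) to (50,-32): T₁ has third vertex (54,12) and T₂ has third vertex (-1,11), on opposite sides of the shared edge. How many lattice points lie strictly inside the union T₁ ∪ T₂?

The union is the simple quadrilateral with vertices (27,17), (54,12), (50,-32), (-1,11) in order.
Using the shoelace formula, 2A = |(27·12 − 54·17) + (54·(-32) − 50·12) + (50·11 − (-1)·(-32)) + ((-1)·17 − 27·11)| = 2718, so the area is 1359.
The number of boundary lattice points is Σ gcd(|Δx|,|Δy|) = gcd(27,5) + gcd(4,44) + gcd(51,43) + gcd(28,6) = 1+4+1+2 = 8.
By Pick's theorem I = A − B/2 + 1 = 1359 − 8/2 + 1 = 1356.

1356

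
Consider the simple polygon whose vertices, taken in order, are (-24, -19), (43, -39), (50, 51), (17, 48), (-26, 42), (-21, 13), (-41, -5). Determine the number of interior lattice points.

5612

The shoelace formula gives twice the area as |((-24)·(-39) − 43·(-19)) + (43·51 − 50·(-39)) + (50·48 − 17·51) + (17·42 − (-26)·48) + ((-26)·13 − (-21)·42) + ((-21)·(-5) − (-41)·13) + ((-41)·(-19) − (-24)·(-5))| = 11232, so the area is 5616.
Summing gcd(|Δx|,|Δy|) over the edges gives the boundary count: gcd(67,20) + gcd(7,90) + gcd(33,3) + gcd(43,6) + gcd(5,29) + gcd(20,18) + gcd(17,14) = 1+1+3+1+1+2+1 = 10.
By Pick's theorem A = I + B/2 − 1, so I = 5616 − 10/2 + 1 = 5612.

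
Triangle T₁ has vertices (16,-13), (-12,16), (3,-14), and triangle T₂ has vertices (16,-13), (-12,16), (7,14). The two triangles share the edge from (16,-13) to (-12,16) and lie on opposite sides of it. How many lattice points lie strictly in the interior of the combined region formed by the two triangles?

438

The union is the simple quadrilateral with vertices (16,-13), (3,-14), (-12,16), (7,14) in order.
By the shoelace formula, twice the signed area is |(16·(-14) − 3·(-13)) + (3·16 − (-12)·(-14)) + ((-12)·14 − 7·16) + (7·(-13) − 16·14)| = 900, so the area is 450.
The number of boundary lattice points is Σ gcd(|Δx|,|Δy|) = gcd(13,1) + gcd(15,30) + gcd(19,2) + gcd(9,27) = 1+15+1+9 = 26.
By Pick's theorem I = A − B/2 + 1 = 450 − 26/2 + 1 = 438.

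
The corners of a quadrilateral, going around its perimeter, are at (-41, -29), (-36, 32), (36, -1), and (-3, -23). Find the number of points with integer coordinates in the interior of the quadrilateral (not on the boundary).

Using the shoelace formula, 2A = |((-41)·32 − (-36)·(-29)) + ((-36)·(-1) − 36·32) + (36·(-23) − (-3)·(-1)) + ((-3)·(-29) − (-41)·(-23))| = 5159, so the area is 2579.5.
Summing gcd(|Δx|,|Δy|) over the edges gives the boundary count: gcd(5,61) + gcd(72,33) + gcd(39,22) + gcd(38,6) = 1+3+1+2 = 7.
By Pick's theorem A = I + B/2 − 1, so I = 2579.5 − 7/2 + 1 = 2577.

2577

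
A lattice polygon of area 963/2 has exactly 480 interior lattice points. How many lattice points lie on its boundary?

5

Pick's theorem gives A = I + B/2 − 1, so B = 2(A − I + 1) = 2(963/2 − 480 + 1) = 5.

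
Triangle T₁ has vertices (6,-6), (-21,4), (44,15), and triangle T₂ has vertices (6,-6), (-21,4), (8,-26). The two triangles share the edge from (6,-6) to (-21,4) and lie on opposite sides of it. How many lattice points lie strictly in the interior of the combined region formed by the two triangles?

The union is the simple quadrilateral with vertices (6,-6), (44,15), (-21,4), (8,-26) in order.
Using the shoelace formula, 2A = |[6·15 − 44·(-6)] + [44·4 − (-21)·15] + [(-21)·(-26) − 8·4] + [8·(-6) − 6·(-26)]| = 1467, so the area is 1467/2.
The number of boundary lattice points is Σ gcd(|Δx|,|Δy|) = gcd(38,21) + gcd(65,11) + gcd(29,30) + gcd(2,20) = 1+1+1+2 = 5.
By Pick's theorem I = A − B/2 + 1 = 1467/2 − 5/2 + 1 = 732.

732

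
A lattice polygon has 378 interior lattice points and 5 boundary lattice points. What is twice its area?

759

Pick's theorem states A = I + B/2 − 1, so A = 378 + 5/2 − 1 = 759/2.
Hence 2A = 759.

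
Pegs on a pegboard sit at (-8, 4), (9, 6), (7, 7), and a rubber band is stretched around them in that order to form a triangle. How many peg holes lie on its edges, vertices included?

5

The number of boundary lattice points is Σ gcd(|Δx|,|Δy|) = gcd(17,2) + gcd(2,1) + gcd(15,3) = 1+1+3 = 5.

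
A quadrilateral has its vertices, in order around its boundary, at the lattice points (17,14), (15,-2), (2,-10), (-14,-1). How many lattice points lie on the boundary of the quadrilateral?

5

Along each edge there are gcd(|Δx|,|Δy|)+1 lattice points, so counting each shared vertex once the boundary has gcd(2,16) + gcd(13,8) + gcd(16,9) + gcd(31,15) = 2+1+1+1 = 5.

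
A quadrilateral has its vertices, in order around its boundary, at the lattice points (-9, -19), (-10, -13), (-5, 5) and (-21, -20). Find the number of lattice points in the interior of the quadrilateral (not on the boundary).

117

By the shoelace formula, twice the signed area is |[(-9)·(-13) − (-10)·(-19)] + [(-10)·5 − (-5)·(-13)] + [(-5)·(-20) − (-21)·5] + [(-21)·(-19) − (-9)·(-20)]| = 236, so the area is 118.
Along each edge there are gcd(|Δx|,|Δy|)+1 lattice points, so counting each shared vertex once the boundary has gcd(1,6) + gcd(5,18) + gcd(16,25) + gcd(12,1) = 1+1+1+1 = 4.
Pick's theorem gives I = A − B/2 + 1 = 118 − 4/2 + 1 = 117.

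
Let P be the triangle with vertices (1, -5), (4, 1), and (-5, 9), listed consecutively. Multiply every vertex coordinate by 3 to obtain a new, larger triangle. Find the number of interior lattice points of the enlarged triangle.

343

The shoelace formula gives twice the area as |(1·1 − 4·(-5)) + (4·9 − (-5)·1) + ((-5)·(-5) − 1·9)| = 78, so the area is 39.
Summing gcd(|Δx|,|Δy|) over the edges gives the boundary count: gcd(3,6) + gcd(9,8) + gcd(6,14) = 3+1+2 = 6.
Scaling by 3 multiplies the area by 3² = 9 (so the new area is 351) and multiplies the boundary lattice-point count by 3, giving 18.
By Pick's theorem, the interior count of the dilated polygon is 351 − 18/2 + 1 = 343.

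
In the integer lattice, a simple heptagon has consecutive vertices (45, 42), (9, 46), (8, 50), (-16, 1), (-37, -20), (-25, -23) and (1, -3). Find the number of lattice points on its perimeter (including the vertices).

33

The number of boundary lattice points is Σ gcd(|Δx|,|Δy|) = gcd(36,4) + gcd(1,4) + gcd(24,49) + gcd(21,21) + gcd(12,3) + gcd(26,20) + gcd(44,45) = 4+1+1+21+3+2+1 = 33.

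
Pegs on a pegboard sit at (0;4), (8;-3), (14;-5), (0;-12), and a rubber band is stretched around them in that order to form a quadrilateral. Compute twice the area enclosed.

198

Using the shoelace formula, 2A = |(0·(-3) − 8·4) + (8·(-5) − 14·(-3)) + (14·(-12) − 0·(-5)) + (0·4 − 0·(-12))| = 198, so the area is 99.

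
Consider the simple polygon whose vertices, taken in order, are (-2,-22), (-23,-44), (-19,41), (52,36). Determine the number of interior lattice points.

The shoelace formula gives twice the area as |[(-2)·(-44) − (-23)·(-22)] + [(-23)·41 − (-19)·(-44)] + [(-19)·36 − 52·41] + [52·(-22) − (-2)·36]| = 6085, so the area is 3042.5.
Summing gcd(|Δx|,|Δy|) over the edges gives the boundary count: gcd(21,22) + gcd(4,85) + gcd(71,5) + gcd(54,58) = 1+1+1+2 = 5.
By Pick's theorem A = I + B/2 − 1, so I = 3042.5 − 5/2 + 1 = 3041.

3041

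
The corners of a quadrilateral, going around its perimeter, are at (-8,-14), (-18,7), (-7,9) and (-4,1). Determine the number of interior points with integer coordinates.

163

The shoelace formula gives twice the area as |[(-8)·7 − (-18)·(-14)] + [(-18)·9 − (-7)·7] + [(-7)·1 − (-4)·9] + [(-4)·(-14) − (-8)·1]| = 328, so the area is 164.
Summing gcd(|Δx|,|Δy|) over the edges gives the boundary count: gcd(10,21) + gcd(11,2) + gcd(3,8) + gcd(4,15) = 1+1+1+1 = 4.
Pick's theorem gives I = A − B/2 + 1 = 164 − 4/2 + 1 = 163.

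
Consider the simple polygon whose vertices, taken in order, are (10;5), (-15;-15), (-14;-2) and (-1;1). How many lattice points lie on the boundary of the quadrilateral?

The number of boundary lattice points is Σ gcd(|Δx|,|Δy|) = gcd(25,20) + gcd(1,13) + gcd(13,3) + gcd(11,4) = 5+1+1+1 = 8.

8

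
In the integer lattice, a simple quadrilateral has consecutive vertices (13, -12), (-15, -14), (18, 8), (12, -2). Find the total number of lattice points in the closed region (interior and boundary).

By the shoelace formula, twice the signed area is |[13·(-14) − (-15)·(-12)] + [(-15)·8 − 18·(-14)] + [18·(-2) − 12·8] + [12·(-12) − 13·(-2)]| = 480, so the area is 240.
Along each edge there are gcd(|Δx|,|Δy|)+1 lattice points, so counting each shared vertex once the boundary has gcd(28,2) + gcd(33,22) + gcd(6,10) + gcd(1,10) = 2+11+2+1 = 16.
Pick's theorem gives I = A − B/2 + 1 = 240 − 16/2 + 1 = 233, so the closed region contains I + B = 233 + 16 = 249 lattice points.

249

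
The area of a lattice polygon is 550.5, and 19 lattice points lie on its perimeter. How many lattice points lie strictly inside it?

542

From Pick's theorem, I = A − B/2 + 1 = 550.5 − 19/2 + 1 = 542.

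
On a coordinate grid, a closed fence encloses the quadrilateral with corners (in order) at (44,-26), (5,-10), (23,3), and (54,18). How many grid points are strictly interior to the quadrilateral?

1003

By the shoelace formula, twice the signed area is |[44·(-10) − 5·(-26)] + [5·3 − 23·(-10)] + [23·18 − 54·3] + [54·(-26) − 44·18]| = 2009, so the area is 2009/2.
Along each edge there are gcd(|Δx|,|Δy|)+1 lattice points, so counting each shared vertex once the boundary has gcd(39,16) + gcd(18,13) + gcd(31,15) + gcd(10,44) = 1+1+1+2 = 5.
Pick's theorem gives I = A − B/2 + 1 = 2009/2 − 5/2 + 1 = 1003.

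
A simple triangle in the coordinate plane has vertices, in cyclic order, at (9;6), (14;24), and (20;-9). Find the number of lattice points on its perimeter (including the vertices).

Summing gcd(|Δx|,|Δy|) over the edges gives the boundary count: gcd(5,18) + gcd(6,33) + gcd(11,15) = 1+3+1 = 5.

5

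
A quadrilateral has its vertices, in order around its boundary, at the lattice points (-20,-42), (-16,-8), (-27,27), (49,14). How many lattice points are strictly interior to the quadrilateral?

2318

By the shoelace formula, twice the signed area is |((-20)·(-8) − (-16)·(-42)) + ((-16)·27 − (-27)·(-8)) + ((-27)·14 − 49·27) + (49·(-42) − (-20)·14)| = 4639, so the area is 2319.5.
The number of boundary lattice points is Σ gcd(|Δx|,|Δy|) = gcd(4,34) + gcd(11,35) + gcd(76,13) + gcd(69,56) = 2+1+1+1 = 5.
Pick's theorem gives I = A − B/2 + 1 = 2319.5 − 5/2 + 1 = 2318.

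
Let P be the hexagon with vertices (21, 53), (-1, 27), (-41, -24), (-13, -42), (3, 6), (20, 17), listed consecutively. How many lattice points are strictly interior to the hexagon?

By the shoelace formula, twice the signed area is |[21·27 − (-1)·53] + [(-1)·(-24) − (-41)·27] + [(-41)·(-42) − (-13)·(-24)] + [(-13)·6 − 3·(-42)] + [3·17 − 20·6] + [20·53 − 21·17]| = 3843, so the area is 1921.5.
Along each edge there are gcd(|Δx|,|Δy|)+1 lattice points, so counting each shared vertex once the boundary has gcd(22,26) + gcd(40,51) + gcd(28,18) + gcd(16,48) + gcd(17,11) + gcd(1,36) = 2+1+2+16+1+1 = 23.
Pick's theorem gives I = A − B/2 + 1 = 1921.5 − 23/2 + 1 = 1911.

1911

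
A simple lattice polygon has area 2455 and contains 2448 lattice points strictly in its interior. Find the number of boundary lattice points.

16

Pick's theorem gives A = I + B/2 − 1, so B = 2(A − I + 1) = 2(2455 − 2448 + 1) = 16.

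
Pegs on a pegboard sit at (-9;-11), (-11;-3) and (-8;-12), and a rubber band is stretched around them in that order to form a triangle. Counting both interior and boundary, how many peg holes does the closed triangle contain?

The shoelace formula gives twice the area as |((-9)·(-3) − (-11)·(-11)) + ((-11)·(-12) − (-8)·(-3)) + ((-8)·(-11) − (-9)·(-12))| = 6, so the area is 3.
Along each edge there are gcd(|Δx|,|Δy|)+1 lattice points, so counting each shared vertex once the boundary has gcd(2,8) + gcd(3,9) + gcd(1,1) = 2+3+1 = 6.
Pick's theorem gives I = A − B/2 + 1 = 3 − 6/2 + 1 = 1, so the closed region contains I + B = 1 + 6 = 7 lattice points.

7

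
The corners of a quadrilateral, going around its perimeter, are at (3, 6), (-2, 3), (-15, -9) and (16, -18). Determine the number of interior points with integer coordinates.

323

Using the shoelace formula, 2A = |(3·3 − (-2)·6) + ((-2)·(-9) − (-15)·3) + ((-15)·(-18) − 16·(-9)) + (16·6 − 3·(-18))| = 648, so the area is 324.
The number of boundary lattice points is Σ gcd(|Δx|,|Δy|) = gcd(5,3) + gcd(13,12) + gcd(31,9) + gcd(13,24) = 1+1+1+1 = 4.
Pick's theorem gives I = A − B/2 + 1 = 324 − 4/2 + 1 = 323.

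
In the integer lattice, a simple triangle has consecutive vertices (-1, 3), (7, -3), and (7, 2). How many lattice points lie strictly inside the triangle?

Using the shoelace formula, 2A = |[(-1)·(-3) − 7·3] + [7·2 − 7·(-3)] + [7·3 − (-1)·2]| = 40, so the area is 20.
The number of boundary lattice points is Σ gcd(|Δx|,|Δy|) = gcd(8,6) + gcd(0,5) + gcd(8,1) = 2+5+1 = 8.
Pick's theorem gives I = A − B/2 + 1 = 20 − 8/2 + 1 = 17.

17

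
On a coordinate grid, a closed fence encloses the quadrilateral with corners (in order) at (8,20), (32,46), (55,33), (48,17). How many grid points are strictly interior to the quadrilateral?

784

By the shoelace formula, twice the signed area is |(8·46 − 32·20) + (32·33 − 55·46) + (55·17 − 48·33) + (48·20 − 8·17)| = 1571, so the area is 1571/2.
The number of boundary lattice points is Σ gcd(|Δx|,|Δy|) = gcd(24,26) + gcd(23,13) + gcd(7,16) + gcd(40,3) = 2+1+1+1 = 5.
By Pick's theorem A = I + B/2 − 1, so I = 1571/2 − 5/2 + 1 = 784.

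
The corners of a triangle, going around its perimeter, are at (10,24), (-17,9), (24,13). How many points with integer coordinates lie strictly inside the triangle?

252

Using the shoelace formula, 2A = |(10·9 − (-17)·24) + ((-17)·13 − 24·9) + (24·24 − 10·13)| = 507, so the area is 507/2.
Along each edge there are gcd(|Δx|,|Δy|)+1 lattice points, so counting each shared vertex once the boundary has gcd(27,15) + gcd(41,4) + gcd(14,11) = 3+1+1 = 5.
By Pick's theorem A = I + B/2 − 1, so I = 507/2 − 5/2 + 1 = 252.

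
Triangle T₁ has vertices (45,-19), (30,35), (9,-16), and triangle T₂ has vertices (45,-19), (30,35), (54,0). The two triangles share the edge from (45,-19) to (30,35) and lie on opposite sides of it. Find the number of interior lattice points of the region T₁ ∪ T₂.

The union is the simple quadrilateral with vertices (45,-19), (9,-16), (30,35), (54,0) in order.
By the shoelace formula, twice the signed area is |[45·(-16) − 9·(-19)] + [9·35 − 30·(-16)] + [30·0 − 54·35] + [54·(-19) − 45·0]| = 2670, so the area is 1335.
Along each edge there are gcd(|Δx|,|Δy|)+1 lattice points, so counting each shared vertex once the boundary has gcd(36,3) + gcd(21,51) + gcd(24,35) + gcd(9,19) = 3+3+1+1 = 8.
By Pick's theorem I = A − B/2 + 1 = 1335 − 8/2 + 1 = 1332.

1332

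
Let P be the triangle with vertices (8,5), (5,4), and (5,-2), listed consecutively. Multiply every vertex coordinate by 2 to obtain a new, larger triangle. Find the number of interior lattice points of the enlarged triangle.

Using the shoelace formula, 2A = |(8·4 − 5·5) + (5·(-2) − 5·4) + (5·5 − 8·(-2))| = 18, so the area is 9.
Summing gcd(|Δx|,|Δy|) over the edges gives the boundary count: gcd(3,1) + gcd(0,6) + gcd(3,7) = 1+6+1 = 8.
Scaling by 2 multiplies the area by 2² = 4 (so the new area is 36) and multiplies the boundary lattice-point count by 2, giving 16.
By Pick's theorem, the interior count of the dilated polygon is 36 − 16/2 + 1 = 29.

29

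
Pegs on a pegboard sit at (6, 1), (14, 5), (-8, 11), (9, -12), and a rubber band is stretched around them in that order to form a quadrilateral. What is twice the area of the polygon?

288

By the shoelace formula, twice the signed area is |(6·5 − 14·1) + (14·11 − (-8)·5) + ((-8)·(-12) − 9·11) + (9·1 − 6·(-12))| = 288, so the area is 144.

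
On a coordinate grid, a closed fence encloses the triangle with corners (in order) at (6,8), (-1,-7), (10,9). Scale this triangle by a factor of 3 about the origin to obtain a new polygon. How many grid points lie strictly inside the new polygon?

235

By the shoelace formula, twice the signed area is |[6·(-7) − (-1)·8] + [(-1)·9 − 10·(-7)] + [10·8 − 6·9]| = 53, so the area is 26.5.
The number of boundary lattice points is Σ gcd(|Δx|,|Δy|) = gcd(7,15) + gcd(11,16) + gcd(4,1) = 1+1+1 = 3.
Scaling by 3 multiplies the area by 3² = 9 (so the new area is 477/2) and multiplies the boundary lattice-point count by 3, giving 9.
By Pick's theorem, the interior count of the dilated polygon is 477/2 − 9/2 + 1 = 235.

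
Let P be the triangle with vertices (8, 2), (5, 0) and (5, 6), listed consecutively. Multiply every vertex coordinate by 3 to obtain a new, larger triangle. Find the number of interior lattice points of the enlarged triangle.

70

Using the shoelace formula, 2A = |[8·0 − 5·2] + [5·6 − 5·0] + [5·2 − 8·6]| = 18, so the area is 9.
Summing gcd(|Δx|,|Δy|) over the edges gives the boundary count: gcd(3,2) + gcd(0,6) + gcd(3,4) = 1+6+1 = 8.
Scaling by 3 multiplies the area by 3² = 9 (so the new area is 81) and multiplies the boundary lattice-point count by 3, giving 24.
By Pick's theorem, the interior count of the dilated polygon is 81 − 24/2 + 1 = 70.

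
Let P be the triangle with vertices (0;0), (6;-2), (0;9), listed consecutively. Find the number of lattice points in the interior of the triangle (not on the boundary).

The shoelace formula gives twice the area as |(0·(-2) − 6·0) + (6·9 − 0·(-2)) + (0·0 − 0·9)| = 54, so the area is 27.
The number of boundary lattice points is Σ gcd(|Δx|,|Δy|) = gcd(6,2) + gcd(6,11) + gcd(0,9) = 2+1+9 = 12.
By Pick's theorem A = I + B/2 − 1, so I = 27 − 12/2 + 1 = 22.

22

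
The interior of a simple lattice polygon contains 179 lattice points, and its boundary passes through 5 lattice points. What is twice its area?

361

By Pick's theorem, A = I + B/2 − 1 = 179 + 5/2 − 1 = 361/2.
Hence 2A = 361.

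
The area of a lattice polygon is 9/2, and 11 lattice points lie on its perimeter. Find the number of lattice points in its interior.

0

Pick's theorem A = I + B/2 − 1 rearranges to I = A − B/2 + 1 = 9/2 − 11/2 + 1 = 0.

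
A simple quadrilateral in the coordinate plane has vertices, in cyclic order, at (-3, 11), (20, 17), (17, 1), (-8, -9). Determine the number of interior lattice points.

Using the shoelace formula, 2A = |((-3)·17 − 20·11) + (20·1 − 17·17) + (17·(-9) − (-8)·1) + ((-8)·11 − (-3)·(-9))| = 800, so the area is 400.
Summing gcd(|Δx|,|Δy|) over the edges gives the boundary count: gcd(23,6) + gcd(3,16) + gcd(25,10) + gcd(5,20) = 1+1+5+5 = 12.
By Pick's theorem A = I + B/2 − 1, so I = 400 − 12/2 + 1 = 395.

395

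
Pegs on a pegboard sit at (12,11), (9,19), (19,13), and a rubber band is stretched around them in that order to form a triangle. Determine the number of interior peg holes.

Using the shoelace formula, 2A = |[12·19 − 9·11] + [9·13 − 19·19] + [19·11 − 12·13]| = 62, so the area is 31.
Summing gcd(|Δx|,|Δy|) over the edges gives the boundary count: gcd(3,8) + gcd(10,6) + gcd(7,2) = 1+2+1 = 4.
Pick's theorem gives I = A − B/2 + 1 = 31 − 4/2 + 1 = 30.

30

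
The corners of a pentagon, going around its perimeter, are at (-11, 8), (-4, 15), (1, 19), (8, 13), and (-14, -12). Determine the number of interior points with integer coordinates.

By the shoelace formula, twice the signed area is |[(-11)·15 − (-4)·8] + [(-4)·19 − 1·15] + [1·13 − 8·19] + [8·(-12) − (-14)·13] + [(-14)·8 − (-11)·(-12)]| = 521, so the area is 260.5.
Along each edge there are gcd(|Δx|,|Δy|)+1 lattice points, so counting each shared vertex once the boundary has gcd(7,7) + gcd(5,4) + gcd(7,6) + gcd(22,25) + gcd(3,20) = 7+1+1+1+1 = 11.
By Pick's theorem A = I + B/2 − 1, so I = 260.5 − 11/2 + 1 = 256.

256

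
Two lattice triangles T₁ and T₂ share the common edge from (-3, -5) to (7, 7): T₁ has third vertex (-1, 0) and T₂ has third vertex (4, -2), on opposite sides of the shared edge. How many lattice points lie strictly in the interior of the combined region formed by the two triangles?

38

The union is the simple quadrilateral with vertices (-3, -5), (-1, 0), (7, 7), (4, -2) in order.
The shoelace formula gives twice the area as |((-3)·0 − (-1)·(-5)) + ((-1)·7 − 7·0) + (7·(-2) − 4·7) + (4·(-5) − (-3)·(-2))| = 80, so the area is 40.
Along each edge there are gcd(|Δx|,|Δy|)+1 lattice points, so counting each shared vertex once the boundary has gcd(2,5) + gcd(8,7) + gcd(3,9) + gcd(7,3) = 1+1+3+1 = 6.
By Pick's theorem I = A − B/2 + 1 = 40 − 6/2 + 1 = 38.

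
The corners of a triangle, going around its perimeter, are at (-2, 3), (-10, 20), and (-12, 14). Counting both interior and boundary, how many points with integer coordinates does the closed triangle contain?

The shoelace formula gives twice the area as |((-2)·20 − (-10)·3) + ((-10)·14 − (-12)·20) + ((-12)·3 − (-2)·14)| = 82, so the area is 41.
Summing gcd(|Δx|,|Δy|) over the edges gives the boundary count: gcd(8,17) + gcd(2,6) + gcd(10,11) = 1+2+1 = 4.
Pick's theorem gives I = A − B/2 + 1 = 41 − 4/2 + 1 = 40, so the closed region contains I + B = 40 + 4 = 44 lattice points.

44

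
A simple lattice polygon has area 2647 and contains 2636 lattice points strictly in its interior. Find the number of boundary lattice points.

Pick's theorem gives A = I + B/2 − 1, so B = 2(A − I + 1) = 2(2647 − 2636 + 1) = 24.

24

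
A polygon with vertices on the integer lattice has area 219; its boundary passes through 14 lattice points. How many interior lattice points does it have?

Pick's theorem A = I + B/2 − 1 rearranges to I = A − B/2 + 1 = 219 − 14/2 + 1 = 213.

213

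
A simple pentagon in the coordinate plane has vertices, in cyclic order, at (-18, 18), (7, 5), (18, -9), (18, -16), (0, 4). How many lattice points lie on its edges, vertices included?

Summing gcd(|Δx|,|Δy|) over the edges gives the boundary count: gcd(25,13) + gcd(11,14) + gcd(0,7) + gcd(18,20) + gcd(18,14) = 1+1+7+2+2 = 13.

13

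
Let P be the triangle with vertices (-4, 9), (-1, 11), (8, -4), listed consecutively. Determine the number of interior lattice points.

Using the shoelace formula, 2A = |((-4)·11 − (-1)·9) + ((-1)·(-4) − 8·11) + (8·9 − (-4)·(-4))| = 63, so the area is 63/2.
Summing gcd(|Δx|,|Δy|) over the edges gives the boundary count: gcd(3,2) + gcd(9,15) + gcd(12,13) = 1+3+1 = 5.
By Pick's theorem A = I + B/2 − 1, so I = 63/2 − 5/2 + 1 = 30.

30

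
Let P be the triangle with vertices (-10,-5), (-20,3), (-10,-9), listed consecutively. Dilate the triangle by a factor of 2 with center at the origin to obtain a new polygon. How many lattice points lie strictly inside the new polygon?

73

The shoelace formula gives twice the area as |((-10)·3 − (-20)·(-5)) + ((-20)·(-9) − (-10)·3) + ((-10)·(-5) − (-10)·(-9))| = 40, so the area is 20.
Summing gcd(|Δx|,|Δy|) over the edges gives the boundary count: gcd(10,8) + gcd(10,12) + gcd(0,4) = 2+2+4 = 8.
Scaling by 2 multiplies the area by 2² = 4 (so the new area is 80) and multiplies the boundary lattice-point count by 2, giving 16.
By Pick's theorem, the interior count of the dilated polygon is 80 − 16/2 + 1 = 73.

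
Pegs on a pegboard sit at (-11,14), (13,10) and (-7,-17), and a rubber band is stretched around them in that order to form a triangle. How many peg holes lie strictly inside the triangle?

The shoelace formula gives twice the area as |((-11)·10 − 13·14) + (13·(-17) − (-7)·10) + ((-7)·14 − (-11)·(-17))| = 728, so the area is 364.
The number of boundary lattice points is Σ gcd(|Δx|,|Δy|) = gcd(24,4) + gcd(20,27) + gcd(4,31) = 4+1+1 = 6.
By Pick's theorem A = I + B/2 − 1, so I = 364 − 6/2 + 1 = 362.

362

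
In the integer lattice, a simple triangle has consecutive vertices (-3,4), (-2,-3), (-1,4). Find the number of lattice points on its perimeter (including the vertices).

4

Summing gcd(|Δx|,|Δy|) over the edges gives the boundary count: gcd(1,7) + gcd(1,7) + gcd(2,0) = 1+1+2 = 4.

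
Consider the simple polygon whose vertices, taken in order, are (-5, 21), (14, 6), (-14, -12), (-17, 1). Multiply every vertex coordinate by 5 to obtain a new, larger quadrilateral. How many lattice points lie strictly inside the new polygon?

12206

Using the shoelace formula, 2A = |((-5)·6 − 14·21) + (14·(-12) − (-14)·6) + ((-14)·1 − (-17)·(-12)) + ((-17)·21 − (-5)·1)| = 978, so the area is 489.
Along each edge there are gcd(|Δx|,|Δy|)+1 lattice points, so counting each shared vertex once the boundary has gcd(19,15) + gcd(28,18) + gcd(3,13) + gcd(12,20) = 1+2+1+4 = 8.
Scaling by 5 multiplies the area by 5² = 25 (so the new area is 12225) and multiplies the boundary lattice-point count by 5, giving 40.
By Pick's theorem, the interior count of the dilated polygon is 12225 − 40/2 + 1 = 12206.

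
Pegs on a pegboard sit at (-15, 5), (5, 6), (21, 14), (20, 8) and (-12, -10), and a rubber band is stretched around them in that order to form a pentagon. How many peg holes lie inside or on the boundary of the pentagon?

307

The shoelace formula gives twice the area as |((-15)·6 − 5·5) + (5·14 − 21·6) + (21·8 − 20·14) + (20·(-10) − (-12)·8) + ((-12)·5 − (-15)·(-10))| = 597, so the area is 298.5.
Along each edge there are gcd(|Δx|,|Δy|)+1 lattice points, so counting each shared vertex once the boundary has gcd(20,1) + gcd(16,8) + gcd(1,6) + gcd(32,18) + gcd(3,15) = 1+8+1+2+3 = 15.
Pick's theorem gives I = A − B/2 + 1 = 298.5 − 15/2 + 1 = 292, so the closed region contains I + B = 292 + 15 = 307 lattice points.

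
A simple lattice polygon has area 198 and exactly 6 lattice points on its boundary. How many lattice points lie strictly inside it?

196

From Pick's theorem, I = A − B/2 + 1 = 198 − 6/2 + 1 = 196.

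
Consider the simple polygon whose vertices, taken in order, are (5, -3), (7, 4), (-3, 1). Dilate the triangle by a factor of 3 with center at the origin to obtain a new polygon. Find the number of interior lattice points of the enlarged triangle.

By the shoelace formula, twice the signed area is |[5·4 − 7·(-3)] + [7·1 − (-3)·4] + [(-3)·(-3) − 5·1]| = 64, so the area is 32.
Along each edge there are gcd(|Δx|,|Δy|)+1 lattice points, so counting each shared vertex once the boundary has gcd(2,7) + gcd(10,3) + gcd(8,4) = 1+1+4 = 6.
Scaling by 3 multiplies the area by 3² = 9 (so the new area is 288) and multiplies the boundary lattice-point count by 3, giving 18.
By Pick's theorem, the interior count of the dilated polygon is 288 − 18/2 + 1 = 280.

280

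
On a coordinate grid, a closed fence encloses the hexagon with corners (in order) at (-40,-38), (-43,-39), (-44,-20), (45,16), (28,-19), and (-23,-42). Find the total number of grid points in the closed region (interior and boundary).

The shoelace formula gives twice the area as |((-40)·(-39) − (-43)·(-38)) + ((-43)·(-20) − (-44)·(-39)) + ((-44)·16 − 45·(-20)) + (45·(-19) − 28·16) + (28·(-42) − (-23)·(-19)) + ((-23)·(-38) − (-40)·(-42))| = 4456, so the area is 2228.
The number of boundary lattice points is Σ gcd(|Δx|,|Δy|) = gcd(3,1) + gcd(1,19) + gcd(89,36) + gcd(17,35) + gcd(51,23) + gcd(17,4) = 1+1+1+1+1+1 = 6.
Pick's theorem gives I = A − B/2 + 1 = 2228 − 6/2 + 1 = 2226, so the closed region contains I + B = 2226 + 6 = 2232 lattice points.

2232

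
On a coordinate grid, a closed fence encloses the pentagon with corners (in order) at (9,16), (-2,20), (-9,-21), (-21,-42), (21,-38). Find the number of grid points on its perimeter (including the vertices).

Summing gcd(|Δx|,|Δy|) over the edges gives the boundary count: gcd(11,4) + gcd(7,41) + gcd(12,21) + gcd(42,4) + gcd(12,54) = 1+1+3+2+6 = 13.

13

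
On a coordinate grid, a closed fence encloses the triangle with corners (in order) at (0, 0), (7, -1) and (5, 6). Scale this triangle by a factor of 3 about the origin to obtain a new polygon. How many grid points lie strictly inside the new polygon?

Using the shoelace formula, 2A = |[0·(-1) − 7·0] + [7·6 − 5·(-1)] + [5·0 − 0·6]| = 47, so the area is 47/2.
Along each edge there are gcd(|Δx|,|Δy|)+1 lattice points, so counting each shared vertex once the boundary has gcd(7,1) + gcd(2,7) + gcd(5,6) = 1+1+1 = 3.
Scaling by 3 multiplies the area by 3² = 9 (so the new area is 423/2) and multiplies the boundary lattice-point count by 3, giving 9.
By Pick's theorem, the interior count of the dilated polygon is 423/2 − 9/2 + 1 = 208.

208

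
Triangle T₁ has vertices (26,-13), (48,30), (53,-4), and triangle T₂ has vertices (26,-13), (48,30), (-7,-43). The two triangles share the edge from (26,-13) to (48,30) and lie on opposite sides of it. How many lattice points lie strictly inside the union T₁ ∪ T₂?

855

The union is the simple quadrilateral with vertices (26,-13), (53,-4), (48,30), (-7,-43) in order.
By the shoelace formula, twice the signed area is |(26·(-4) − 53·(-13)) + (53·30 − 48·(-4)) + (48·(-43) − (-7)·30) + ((-7)·(-13) − 26·(-43))| = 1722, so the area is 861.
Along each edge there are gcd(|Δx|,|Δy|)+1 lattice points, so counting each shared vertex once the boundary has gcd(27,9) + gcd(5,34) + gcd(55,73) + gcd(33,30) = 9+1+1+3 = 14.
By Pick's theorem I = A − B/2 + 1 = 861 − 14/2 + 1 = 855.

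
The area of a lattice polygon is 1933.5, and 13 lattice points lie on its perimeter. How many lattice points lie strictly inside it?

1928

Pick's theorem A = I + B/2 − 1 rearranges to I = A − B/2 + 1 = 1933.5 − 13/2 + 1 = 1928.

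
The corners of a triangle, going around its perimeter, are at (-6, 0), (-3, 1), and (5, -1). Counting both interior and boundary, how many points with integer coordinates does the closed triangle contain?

By the shoelace formula, twice the signed area is |[(-6)·1 − (-3)·0] + [(-3)·(-1) − 5·1] + [5·0 − (-6)·(-1)]| = 14, so the area is 7.
Summing gcd(|Δx|,|Δy|) over the edges gives the boundary count: gcd(3,1) + gcd(8,2) + gcd(11,1) = 1+2+1 = 4.
Pick's theorem gives I = A − B/2 + 1 = 7 − 4/2 + 1 = 6, so the closed region contains I + B = 6 + 4 = 10 lattice points.

10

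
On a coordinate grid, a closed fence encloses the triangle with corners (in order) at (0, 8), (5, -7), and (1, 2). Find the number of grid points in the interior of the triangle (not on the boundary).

Using the shoelace formula, 2A = |[0·(-7) − 5·8] + [5·2 − 1·(-7)] + [1·8 − 0·2]| = 15, so the area is 7.5.
Summing gcd(|Δx|,|Δy|) over the edges gives the boundary count: gcd(5,15) + gcd(4,9) + gcd(1,6) = 5+1+1 = 7.
By Pick's theorem A = I + B/2 − 1, so I = 7.5 − 7/2 + 1 = 5.

5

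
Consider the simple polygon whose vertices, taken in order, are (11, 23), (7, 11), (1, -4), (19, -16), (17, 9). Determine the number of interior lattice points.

By the shoelace formula, twice the signed area is |[11·11 − 7·23] + [7·(-4) − 1·11] + [1·(-16) − 19·(-4)] + [19·9 − 17·(-16)] + [17·23 − 11·9]| = 716, so the area is 358.
The number of boundary lattice points is Σ gcd(|Δx|,|Δy|) = gcd(4,12) + gcd(6,15) + gcd(18,12) + gcd(2,25) + gcd(6,14) = 4+3+6+1+2 = 16.
Pick's theorem gives I = A − B/2 + 1 = 358 − 16/2 + 1 = 351.

351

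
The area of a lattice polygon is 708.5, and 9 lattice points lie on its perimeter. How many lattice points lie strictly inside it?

705

From Pick's theorem, I = A − B/2 + 1 = 708.5 − 9/2 + 1 = 705.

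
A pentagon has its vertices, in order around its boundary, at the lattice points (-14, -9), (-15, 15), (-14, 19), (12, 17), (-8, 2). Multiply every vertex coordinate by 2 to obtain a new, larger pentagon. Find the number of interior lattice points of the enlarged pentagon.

By the shoelace formula, twice the signed area is |((-14)·15 − (-15)·(-9)) + ((-15)·19 − (-14)·15) + ((-14)·17 − 12·19) + (12·2 − (-8)·17) + ((-8)·(-9) − (-14)·2)| = 626, so the area is 313.
Summing gcd(|Δx|,|Δy|) over the edges gives the boundary count: gcd(1,24) + gcd(1,4) + gcd(26,2) + gcd(20,15) + gcd(6,11) = 1+1+2+5+1 = 10.
Scaling by 2 multiplies the area by 2² = 4 (so the new area is 1252) and multiplies the boundary lattice-point count by 2, giving 20.
By Pick's theorem, the interior count of the dilated polygon is 1252 − 20/2 + 1 = 1243.

1243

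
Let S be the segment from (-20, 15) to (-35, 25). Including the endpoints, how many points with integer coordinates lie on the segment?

The number of lattice points on a segment between lattice points is gcd(|Δx|,|Δy|) + 1 = gcd(15,10) + 1 = 5 + 1 = 6.

6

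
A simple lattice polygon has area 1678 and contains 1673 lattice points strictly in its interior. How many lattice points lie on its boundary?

Pick's theorem gives A = I + B/2 − 1, so B = 2(A − I + 1) = 2(1678 − 1673 + 1) = 12.

12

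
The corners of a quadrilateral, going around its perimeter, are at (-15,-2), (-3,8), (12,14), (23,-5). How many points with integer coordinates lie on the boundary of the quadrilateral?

7

Summing gcd(|Δx|,|Δy|) over the edges gives the boundary count: gcd(12,10) + gcd(15,6) + gcd(11,19) + gcd(38,3) = 2+3+1+1 = 7.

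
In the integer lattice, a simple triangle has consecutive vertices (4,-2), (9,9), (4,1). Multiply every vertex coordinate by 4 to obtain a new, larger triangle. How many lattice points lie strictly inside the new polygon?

The shoelace formula gives twice the area as |(4·9 − 9·(-2)) + (9·1 − 4·9) + (4·(-2) − 4·1)| = 15, so the area is 15/2.
Along each edge there are gcd(|Δx|,|Δy|)+1 lattice points, so counting each shared vertex once the boundary has gcd(5,11) + gcd(5,8) + gcd(0,3) = 1+1+3 = 5.
Scaling by 4 multiplies the area by 4² = 16 (so the new area is 120) and multiplies the boundary lattice-point count by 4, giving 20.
By Pick's theorem, the interior count of the dilated polygon is 120 − 20/2 + 1 = 111.

111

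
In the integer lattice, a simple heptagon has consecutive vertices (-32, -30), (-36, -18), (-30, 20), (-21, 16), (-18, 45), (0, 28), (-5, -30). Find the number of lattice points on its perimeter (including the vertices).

37

The number of boundary lattice points is Σ gcd(|Δx|,|Δy|) = gcd(4,12) + gcd(6,38) + gcd(9,4) + gcd(3,29) + gcd(18,17) + gcd(5,58) + gcd(27,0) = 4+2+1+1+1+1+27 = 37.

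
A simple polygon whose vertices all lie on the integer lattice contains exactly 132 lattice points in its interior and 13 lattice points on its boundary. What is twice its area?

275

By Pick's theorem, A = I + B/2 − 1 = 132 + 13/2 − 1 = 275/2.
Hence 2A = 275.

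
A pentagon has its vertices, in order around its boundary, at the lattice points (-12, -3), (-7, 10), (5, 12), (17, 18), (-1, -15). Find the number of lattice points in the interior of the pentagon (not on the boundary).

396

By the shoelace formula, twice the signed area is |[(-12)·10 − (-7)·(-3)] + [(-7)·12 − 5·10] + [5·18 − 17·12] + [17·(-15) − (-1)·18] + [(-1)·(-3) − (-12)·(-15)]| = 803, so the area is 803/2.
Summing gcd(|Δx|,|Δy|) over the edges gives the boundary count: gcd(5,13) + gcd(12,2) + gcd(12,6) + gcd(18,33) + gcd(11,12) = 1+2+6+3+1 = 13.
By Pick's theorem A = I + B/2 − 1, so I = 803/2 − 13/2 + 1 = 396.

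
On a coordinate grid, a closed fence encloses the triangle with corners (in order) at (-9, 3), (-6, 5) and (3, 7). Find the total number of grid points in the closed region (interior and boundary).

10

The shoelace formula gives twice the area as |[(-9)·5 − (-6)·3] + [(-6)·7 − 3·5] + [3·3 − (-9)·7]| = 12, so the area is 6.
Summing gcd(|Δx|,|Δy|) over the edges gives the boundary count: gcd(3,2) + gcd(9,2) + gcd(12,4) = 1+1+4 = 6.
Pick's theorem gives I = A − B/2 + 1 = 6 − 6/2 + 1 = 4, so the closed region contains I + B = 4 + 6 = 10 lattice points.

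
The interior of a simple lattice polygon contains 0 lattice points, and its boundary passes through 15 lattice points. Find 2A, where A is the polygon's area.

13

Pick's theorem states A = I + B/2 − 1, so A = 0 + 15/2 − 1 = 13/2.
Hence 2A = 13.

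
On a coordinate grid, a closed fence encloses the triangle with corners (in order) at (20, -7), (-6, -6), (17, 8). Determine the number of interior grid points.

The shoelace formula gives twice the area as |(20·(-6) − (-6)·(-7)) + ((-6)·8 − 17·(-6)) + (17·(-7) − 20·8)| = 387, so the area is 387/2.
Along each edge there are gcd(|Δx|,|Δy|)+1 lattice points, so counting each shared vertex once the boundary has gcd(26,1) + gcd(23,14) + gcd(3,15) = 1+1+3 = 5.
By Pick's theorem A = I + B/2 − 1, so I = 387/2 − 5/2 + 1 = 192.

192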